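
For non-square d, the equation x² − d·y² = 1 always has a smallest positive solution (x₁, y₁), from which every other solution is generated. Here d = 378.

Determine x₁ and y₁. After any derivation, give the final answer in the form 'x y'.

[19; 2,3,1,4,1,3,2,38] for √378; ℓ=8 ⇒ convergent index 7
a_0=19:  p_0=19·1+0=19,  q_0=19·0+1=1
a_1=2:  p_1=2·19+1=39,  q_1=2·1+0=2
a_2=3:  p_2=3·39+19=136,  q_2=3·2+1=7
…
a_6=3:  p_6=3·1011+836=3869,  q_6=3·52+43=199
a_7=2:  p_7=2·3869+1011=8749,  q_7=2·199+52=450
fundamental: x₁=8749, y₁=450  (since 76545001 − 378·202500 = 1)

8749 450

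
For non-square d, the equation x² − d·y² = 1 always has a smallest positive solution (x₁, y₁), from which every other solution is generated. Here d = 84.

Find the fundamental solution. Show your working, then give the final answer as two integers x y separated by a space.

d=84: √d = [9; 6,18] (ℓ=2, even), read p_1/q_1
step 0: (9, 1)  from 9·(1,0) + (0,1)
step 1: (55, 6)  from 6·(9,1) + (1,0)
fundamental: x₁=55, y₁=6  (since 3025 − 84·36 = 1)

55 6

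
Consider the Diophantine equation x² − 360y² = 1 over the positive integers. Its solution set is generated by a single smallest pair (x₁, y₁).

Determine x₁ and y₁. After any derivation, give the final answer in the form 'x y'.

√360 → a₀=18, period (1,36); ℓ=2 even so k=1
k=0  a_k=18  p_k/q_k = 18/1
k=1  a_k=1  p_k/q_k = 19/1
fundamental: x₁=19, y₁=1  (since 361 − 360·1 = 1)

19 1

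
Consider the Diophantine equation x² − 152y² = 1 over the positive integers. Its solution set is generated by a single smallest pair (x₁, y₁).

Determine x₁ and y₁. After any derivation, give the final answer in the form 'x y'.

√152 → a₀=12, period (3,24); ℓ=2 even so k=1
i=0: a=12 ⇒ p=12, q=1
i=1: a=3 ⇒ p=37, q=3
(x₁, y₁) = (37, 3);  37² − 152·3² = 1 ✓

37 3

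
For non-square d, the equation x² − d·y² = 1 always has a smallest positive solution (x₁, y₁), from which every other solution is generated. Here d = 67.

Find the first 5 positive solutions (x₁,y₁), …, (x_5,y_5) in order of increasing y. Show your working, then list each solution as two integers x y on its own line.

48842 5967
4771081927 582880428
466058366908226 56938091722785
45526445508292066657 5561940551265649512
4447205302565943872414162 543312600752895615207423

√67 = [8; 5,2,1,1,7,1,1,2,5,16, …], period ℓ=10 (even) → k=9
a_0=8:  p_0=8·1+0=8,  q_0=8·0+1=1
…
a_3=1:  p_3=1·90+41=131,  q_3=1·11+5=16
…
a_5=7:  p_5=7·221+131=1678,  q_5=7·27+16=205
a_6=1:  p_6=1·1678+221=1899,  q_6=1·205+27=232
…
a_8=2:  p_8=2·3577+1899=9053,  q_8=2·437+232=1106
a_9=5:  p_9=5·9053+3577=48842,  q_9=5·1106+437=5967
(x₁, y₁) = (48842, 5967);  48842² − 67·5967² = 1 ✓
k=2:  x_2 = 48842·48842+67·5967·5967 = 4771081927,  y_2 = 48842·5967+5967·48842 = 582880428
k=3:  x_3 = 48842·4771081927+67·5967·582880428 = 466058366908226,  y_3 = 48842·582880428+5967·4771081927 = 56938091722785
k=4:  x_4 = 48842·466058366908226+67·5967·56938091722785 = 45526445508292066657,  y_4 = 48842·56938091722785+5967·466058366908226 = 5561940551265649512
k=5:  x_5 = 48842·45526445508292066657+67·5967·5561940551265649512 = 4447205302565943872414162,  y_5 = 48842·5561940551265649512+5967·45526445508292066657 = 543312600752895615207423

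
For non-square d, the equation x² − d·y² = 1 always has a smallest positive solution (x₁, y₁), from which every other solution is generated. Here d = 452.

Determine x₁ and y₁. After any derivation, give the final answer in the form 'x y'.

√452 = [21; 3,1,5,3,10,3,5,1,3,42, …], period ℓ=10 (even) → k=9
step 0: (21, 1)  from 21·(1,0) + (0,1)
…
step 3: (489, 23)  from 5·(85,4) + (64,3)
step 4: (1552, 73)  from 3·(489,23) + (85,4)
step 5: (16009, 753)  from 10·(1552,73) + (489,23)
step 6: (49579, 2332)  from 3·(16009,753) + (1552,73)
step 7: (263904, 12413)  from 5·(49579,2332) + (16009,753)
step 8: (313483, 14745)  from 1·(263904,12413) + (49579,2332)
step 9: (1204353, 56648)  from 3·(313483,14745) + (263904,12413)
fundamental: x₁=1204353, y₁=56648  (since 1450466148609 − 452·3208995904 = 1)

1204353 56648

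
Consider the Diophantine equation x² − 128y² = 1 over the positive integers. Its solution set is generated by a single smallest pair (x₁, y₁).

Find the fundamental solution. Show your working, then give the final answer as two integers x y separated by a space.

√128 = [11; 3,5,3,22, …], period ℓ=4 (even) → k=3
i=0: a=11 ⇒ p=11, q=1
i=1: a=3 ⇒ p=34, q=3
i=2: a=5 ⇒ p=181, q=16
i=3: a=3 ⇒ p=577, q=51
fundamental: x₁=577, y₁=51  (since 332929 − 128·2601 = 1)

577 51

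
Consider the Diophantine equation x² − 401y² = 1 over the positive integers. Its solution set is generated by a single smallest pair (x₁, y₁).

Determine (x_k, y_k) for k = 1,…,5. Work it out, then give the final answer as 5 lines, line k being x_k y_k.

801 40
1283201 64080
2055687201 102656120
3293209612801 164455040160
5275719744020001 263456871680200

√401 = [20; 40, …], period ℓ=1 (odd) → k=1
i=0: a=20 ⇒ p=20, q=1
i=1: a=40 ⇒ p=801, q=40
fundamental: x₁=801, y₁=40  (since 641601 − 401·1600 = 1)
(x_2, y_2) = (801·801 + 401·40·40, 801·40 + 40·801) = (1283201, 64080)
(x_3, y_3) = (801·1283201 + 401·40·64080, 801·64080 + 40·1283201) = (2055687201, 102656120)
(x_4, y_4) = (801·2055687201 + 401·40·102656120, 801·102656120 + 40·2055687201) = (3293209612801, 164455040160)
(x_5, y_5) = (801·3293209612801 + 401·40·164455040160, 801·164455040160 + 40·3293209612801) = (5275719744020001, 263456871680200)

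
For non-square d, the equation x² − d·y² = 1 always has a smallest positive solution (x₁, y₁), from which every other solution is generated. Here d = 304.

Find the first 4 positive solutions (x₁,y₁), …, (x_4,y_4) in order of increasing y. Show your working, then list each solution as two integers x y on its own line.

57799 3315
6681448801 383207370
772362118440199 44298005553945
89283516160768675201 5120760845641726740

√304 → a₀=17, period (2,3,2,1,1,1,1,1,2,3,2,34); ℓ=12 even so k=11
step 0: (17, 1)  from 17·(1,0) + (0,1)
step 1: (35, 2)  from 2·(17,1) + (1,0)
…
step 3: (279, 16)  from 2·(122,7) + (35,2)
…
step 5: (680, 39)  from 1·(401,23) + (279,16)
…
step 8: (2842, 163)  from 1·(1761,101) + (1081,62)
step 9: (7445, 427)  from 2·(2842,163) + (1761,101)
step 10: (25177, 1444)  from 3·(7445,427) + (2842,163)
step 11: (57799, 3315)  from 2·(25177,1444) + (7445,427)
fundamental: x₁=57799, y₁=3315  (since 3340724401 − 304·10989225 = 1)
(x_2, y_2) = (57799·57799 + 304·3315·3315, 57799·3315 + 3315·57799) = (6681448801, 383207370)
(x_3, y_3) = (57799·6681448801 + 304·3315·383207370, 57799·383207370 + 3315·6681448801) = (772362118440199, 44298005553945)
(x_4, y_4) = (57799·772362118440199 + 304·3315·44298005553945, 57799·44298005553945 + 3315·772362118440199) = (89283516160768675201, 5120760845641726740)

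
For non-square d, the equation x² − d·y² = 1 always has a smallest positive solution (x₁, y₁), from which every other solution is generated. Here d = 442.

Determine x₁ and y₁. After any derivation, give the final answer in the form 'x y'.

√442 = [21; 42, …], period ℓ=1 (odd) → k=1
step 0: (21, 1)  from 21·(1,0) + (0,1)
step 1: (883, 42)  from 42·(21,1) + (1,0)
(x₁, y₁) = (883, 42);  883² − 442·42² = 1 ✓

883 42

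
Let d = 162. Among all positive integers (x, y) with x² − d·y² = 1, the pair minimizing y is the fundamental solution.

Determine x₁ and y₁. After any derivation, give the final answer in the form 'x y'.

[12; 1,2,1,2,12,2,1,2,1,24] for √162; ℓ=10 ⇒ convergent index 9
a_0=12:  p_0=12·1+0=12,  q_0=12·0+1=1
a_1=1:  p_1=1·12+1=13,  q_1=1·1+0=1
a_2=2:  p_2=2·13+12=38,  q_2=2·1+1=3
a_3=1:  p_3=1·38+13=51,  q_3=1·3+1=4
a_4=2:  p_4=2·51+38=140,  q_4=2·4+3=11
a_5=12:  p_5=12·140+51=1731,  q_5=12·11+4=136
a_6=2:  p_6=2·1731+140=3602,  q_6=2·136+11=283
…
a_8=2:  p_8=2·5333+3602=14268,  q_8=2·419+283=1121
a_9=1:  p_9=1·14268+5333=19601,  q_9=1·1121+419=1540
→ (19601, 1540).  Check: 19601²=384199201, 162·1540²=384199200, difference 1.

19601 1540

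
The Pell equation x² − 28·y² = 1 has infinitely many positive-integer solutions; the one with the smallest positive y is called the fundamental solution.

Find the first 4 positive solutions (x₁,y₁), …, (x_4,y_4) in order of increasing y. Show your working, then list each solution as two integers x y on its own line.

127 24
32257 6096
8193151 1548360
2081028097 393277344

d=28: √d = [5; 3,2,3,10] (ℓ=4, even), read p_3/q_3
i=0: a=5 ⇒ p=5, q=1
…
i=2: a=2 ⇒ p=37, q=7
i=3: a=3 ⇒ p=127, q=24
fundamental: x₁=127, y₁=24  (since 16129 − 28·576 = 1)
(x_2, y_2) = (127·127 + 28·24·24, 127·24 + 24·127) = (32257, 6096)
(x_3, y_3) = (127·32257 + 28·24·6096, 127·6096 + 24·32257) = (8193151, 1548360)
(x_4, y_4) = (127·8193151 + 28·24·1548360, 127·1548360 + 24·8193151) = (2081028097, 393277344)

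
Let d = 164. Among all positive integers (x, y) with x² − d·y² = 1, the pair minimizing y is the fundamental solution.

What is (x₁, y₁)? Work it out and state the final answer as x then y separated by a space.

2049 160

√164 = [12; 1,4,6,4,1,24, …], period ℓ=6 (even) → k=5
step 0: (12, 1)  from 12·(1,0) + (0,1)
…
step 2: (64, 5)  from 4·(13,1) + (12,1)
step 3: (397, 31)  from 6·(64,5) + (13,1)
step 4: (1652, 129)  from 4·(397,31) + (64,5)
step 5: (2049, 160)  from 1·(1652,129) + (397,31)
→ (2049, 160).  Check: 2049²=4198401, 164·160²=4198400, difference 1.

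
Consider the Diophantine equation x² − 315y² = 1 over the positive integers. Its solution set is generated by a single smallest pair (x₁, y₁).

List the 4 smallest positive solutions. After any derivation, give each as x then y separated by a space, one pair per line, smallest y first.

√315 → a₀=17, period (1,2,1,34); ℓ=4 even so k=3
step 0: (17, 1)  from 17·(1,0) + (0,1)
step 1: (18, 1)  from 1·(17,1) + (1,0)
step 2: (53, 3)  from 2·(18,1) + (17,1)
step 3: (71, 4)  from 1·(53,3) + (18,1)
→ (71, 4).  Check: 71²=5041, 315·4²=5040, difference 1.
(71+4√315)^2 = 10081 + 568√315
(71+4√315)^3 = 1431431 + 80652√315
(71+4√315)^4 = 203253121 + 11452016√315

71 4
10081 568
1431431 80652
203253121 11452016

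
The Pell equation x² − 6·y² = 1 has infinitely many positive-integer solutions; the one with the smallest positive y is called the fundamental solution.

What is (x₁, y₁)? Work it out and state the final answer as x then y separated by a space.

5 2

√6 → a₀=2, period (2,4); ℓ=2 even so k=1
step 0: (2, 1)  from 2·(1,0) + (0,1)
step 1: (5, 2)  from 2·(2,1) + (1,0)
fundamental: x₁=5, y₁=2  (since 25 − 6·4 = 1)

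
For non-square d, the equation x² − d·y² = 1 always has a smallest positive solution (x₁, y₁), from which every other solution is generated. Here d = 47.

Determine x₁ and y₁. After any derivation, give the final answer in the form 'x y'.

[6; 1,5,1,12] for √47; ℓ=4 ⇒ convergent index 3
a_0=6:  p_0=6·1+0=6,  q_0=6·0+1=1
…
a_2=5:  p_2=5·7+6=41,  q_2=5·1+1=6
a_3=1:  p_3=1·41+7=48,  q_3=1·6+1=7
→ (48, 7).  Check: 48²=2304, 47·7²=2303, difference 1.

48 7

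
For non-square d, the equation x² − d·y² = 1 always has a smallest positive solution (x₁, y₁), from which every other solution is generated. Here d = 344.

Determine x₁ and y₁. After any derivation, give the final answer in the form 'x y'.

10405 561

[18; 1,1,4,1,3,1,4,1,1,36] for √344; ℓ=10 ⇒ convergent index 9
k=0  a_k=18  p_k/q_k = 18/1
…
k=3  a_k=4  p_k/q_k = 167/9
k=4  a_k=1  p_k/q_k = 204/11
k=5  a_k=3  p_k/q_k = 779/42
k=6  a_k=1  p_k/q_k = 983/53
k=7  a_k=4  p_k/q_k = 4711/254
k=8  a_k=1  p_k/q_k = 5694/307
k=9  a_k=1  p_k/q_k = 10405/561
(x₁, y₁) = (10405, 561);  10405² − 344·561² = 1 ✓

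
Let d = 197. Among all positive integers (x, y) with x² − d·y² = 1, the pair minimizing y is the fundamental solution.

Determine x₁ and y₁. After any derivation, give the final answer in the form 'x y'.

√197 = [14; 28, …], period ℓ=1 (odd) → k=1
step 0: (14, 1)  from 14·(1,0) + (0,1)
step 1: (393, 28)  from 28·(14,1) + (1,0)
→ (393, 28).  Check: 393²=154449, 197·28²=154448, difference 1.

393 28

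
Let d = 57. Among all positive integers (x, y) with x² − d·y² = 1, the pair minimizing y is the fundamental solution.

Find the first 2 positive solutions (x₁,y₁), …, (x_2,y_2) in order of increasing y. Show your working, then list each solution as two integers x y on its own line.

151 20
45601 6040

d=57: √d = [7; 1,1,4,1,1,14] (ℓ=6, even), read p_5/q_5
a_0=7:  p_0=7·1+0=7,  q_0=7·0+1=1
a_1=1:  p_1=1·7+1=8,  q_1=1·1+0=1
…
a_4=1:  p_4=1·68+15=83,  q_4=1·9+2=11
a_5=1:  p_5=1·83+68=151,  q_5=1·11+9=20
fundamental: x₁=151, y₁=20  (since 22801 − 57·400 = 1)
(x_2, y_2) = (151·151 + 57·20·20, 151·20 + 20·151) = (45601, 6040)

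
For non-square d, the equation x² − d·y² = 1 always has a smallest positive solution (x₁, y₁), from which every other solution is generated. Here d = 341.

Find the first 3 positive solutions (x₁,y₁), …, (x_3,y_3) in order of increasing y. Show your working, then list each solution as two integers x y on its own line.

d=341: √d = [18; 2,6,1,8,2,…,6,2,36] (ℓ=14, even), read p_13/q_13
k=0  a_k=18  p_k/q_k = 18/1
k=1  a_k=2  p_k/q_k = 37/2
k=2  a_k=6  p_k/q_k = 240/13
k=3  a_k=1  p_k/q_k = 277/15
k=4  a_k=8  p_k/q_k = 2456/133
k=5  a_k=2  p_k/q_k = 5189/281
k=6  a_k=1  p_k/q_k = 7645/414
k=7  a_k=2  p_k/q_k = 20479/1109
k=8  a_k=1  p_k/q_k = 28124/1523
k=9  a_k=2  p_k/q_k = 76727/4155
k=10  a_k=8  p_k/q_k = 641940/34763
k=11  a_k=1  p_k/q_k = 718667/38918
k=12  a_k=6  p_k/q_k = 4953942/268271
k=13  a_k=2  p_k/q_k = 10626551/575460
fundamental: x₁=10626551, y₁=575460  (since 112923586155601 − 341·331154211600 = 1)
n=2: (10626551,575460)∘(10626551,575460) = (10626551·10626551+341·575460·575460, 10626551·575460+575460·10626551) = (225847172311201,12230310076920)
n=3: (225847172311201,12230310076920)∘(10626551,575460) = (10626551·225847172311201+341·575460·12230310076920, 10626551·12230310076920+575460·225847172311201) = (4799952989541519968951,259932027556408030380)

10626551 575460
225847172311201 12230310076920
4799952989541519968951 259932027556408030380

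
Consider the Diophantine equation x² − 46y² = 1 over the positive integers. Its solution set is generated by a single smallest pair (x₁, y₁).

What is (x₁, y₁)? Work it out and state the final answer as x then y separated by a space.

√46 = [6; 1,3,1,1,2,6,2,1,1,3,1,12, …], period ℓ=12 (even) → k=11
a_0=6:  p_0=6·1+0=6,  q_0=6·0+1=1
…
a_5=2:  p_5=2·61+34=156,  q_5=2·9+5=23
…
a_7=2:  p_7=2·997+156=2150,  q_7=2·147+23=317
a_8=1:  p_8=1·2150+997=3147,  q_8=1·317+147=464
…
a_10=3:  p_10=3·5297+3147=19038,  q_10=3·781+464=2807
a_11=1:  p_11=1·19038+5297=24335,  q_11=1·2807+781=3588
(x₁, y₁) = (24335, 3588);  24335² − 46·3588² = 1 ✓

24335 3588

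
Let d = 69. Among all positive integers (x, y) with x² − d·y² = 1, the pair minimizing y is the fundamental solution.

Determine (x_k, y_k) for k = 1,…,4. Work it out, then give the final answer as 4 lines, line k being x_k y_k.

7775 936
120901249 14554800
1880014414175 226327139064
29234224019520001 3519386997890400

[8; 3,3,1,4,1,3,3,16] for √69; ℓ=8 ⇒ convergent index 7
i=0: a=8 ⇒ p=8, q=1
…
i=4: a=4 ⇒ p=515, q=62
i=5: a=1 ⇒ p=623, q=75
i=6: a=3 ⇒ p=2384, q=287
i=7: a=3 ⇒ p=7775, q=936
→ (7775, 936).  Check: 7775²=60450625, 69·936²=60450624, difference 1.
n=2: (7775,936)∘(7775,936) = (7775·7775+69·936·936, 7775·936+936·7775) = (120901249,14554800)
n=3: (120901249,14554800)∘(7775,936) = (7775·120901249+69·936·14554800, 7775·14554800+936·120901249) = (1880014414175,226327139064)
n=4: (1880014414175,226327139064)∘(7775,936) = (7775·1880014414175+69·936·226327139064, 7775·226327139064+936·1880014414175) = (29234224019520001,3519386997890400)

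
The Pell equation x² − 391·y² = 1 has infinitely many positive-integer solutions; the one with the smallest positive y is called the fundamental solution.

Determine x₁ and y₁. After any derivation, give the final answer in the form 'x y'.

√391 → a₀=19, period (1,3,2,2,1,…,3,1,38); ℓ=16 even so k=15
k=0  a_k=19  p_k/q_k = 19/1
…
k=2  a_k=3  p_k/q_k = 79/4
k=3  a_k=2  p_k/q_k = 178/9
…
k=5  a_k=1  p_k/q_k = 613/31
…
k=14  a_k=3  p_k/q_k = 5678083/287153
k=15  a_k=1  p_k/q_k = 7338680/371133
(x₁, y₁) = (7338680, 371133);  7338680² − 391·371133² = 1 ✓

7338680 371133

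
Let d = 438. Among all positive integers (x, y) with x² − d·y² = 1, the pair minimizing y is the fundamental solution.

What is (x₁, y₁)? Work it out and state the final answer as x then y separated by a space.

293 14

d=438: √d = [20; 1,12,1,40] (ℓ=4, even), read p_3/q_3
a_0=20:  p_0=20·1+0=20,  q_0=20·0+1=1
…
a_2=12:  p_2=12·21+20=272,  q_2=12·1+1=13
a_3=1:  p_3=1·272+21=293,  q_3=1·13+1=14
fundamental: x₁=293, y₁=14  (since 85849 − 438·196 = 1)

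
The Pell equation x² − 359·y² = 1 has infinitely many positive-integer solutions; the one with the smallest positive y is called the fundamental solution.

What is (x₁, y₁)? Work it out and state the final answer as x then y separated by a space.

360 19

[18; 1,17,1,36] for √359; ℓ=4 ⇒ convergent index 3
i=0: a=18 ⇒ p=18, q=1
i=1: a=1 ⇒ p=19, q=1
i=2: a=17 ⇒ p=341, q=18
i=3: a=1 ⇒ p=360, q=19
→ (360, 19).  Check: 360²=129600, 359·19²=129599, difference 1.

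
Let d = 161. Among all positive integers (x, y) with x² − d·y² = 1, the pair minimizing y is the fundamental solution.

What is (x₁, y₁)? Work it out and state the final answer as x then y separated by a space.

11775 928

[12; 1,2,4,1,2,1,4,2,1,24] for √161; ℓ=10 ⇒ convergent index 9
k=0  a_k=12  p_k/q_k = 12/1
k=1  a_k=1  p_k/q_k = 13/1
k=2  a_k=2  p_k/q_k = 38/3
…
k=4  a_k=1  p_k/q_k = 203/16
…
k=8  a_k=2  p_k/q_k = 8108/639
k=9  a_k=1  p_k/q_k = 11775/928
fundamental: x₁=11775, y₁=928  (since 138650625 − 161·861184 = 1)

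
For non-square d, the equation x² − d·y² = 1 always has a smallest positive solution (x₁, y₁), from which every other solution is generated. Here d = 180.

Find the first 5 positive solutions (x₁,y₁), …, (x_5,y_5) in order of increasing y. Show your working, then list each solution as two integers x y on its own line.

d=180: √d = [13; 2,2,2,26] (ℓ=4, even), read p_3/q_3
i=0: a=13 ⇒ p=13, q=1
i=1: a=2 ⇒ p=27, q=2
i=2: a=2 ⇒ p=67, q=5
i=3: a=2 ⇒ p=161, q=12
→ (161, 12).  Check: 161²=25921, 180·12²=25920, difference 1.
k=2:  x_2 = 161·161+180·12·12 = 51841,  y_2 = 161·12+12·161 = 3864
k=3:  x_3 = 161·51841+180·12·3864 = 16692641,  y_3 = 161·3864+12·51841 = 1244196
k=4:  x_4 = 161·16692641+180·12·1244196 = 5374978561,  y_4 = 161·1244196+12·16692641 = 400627248
k=5:  x_5 = 161·5374978561+180·12·400627248 = 1730726404001,  y_5 = 161·400627248+12·5374978561 = 129000729660

161 12
51841 3864
16692641 1244196
5374978561 400627248
1730726404001 129000729660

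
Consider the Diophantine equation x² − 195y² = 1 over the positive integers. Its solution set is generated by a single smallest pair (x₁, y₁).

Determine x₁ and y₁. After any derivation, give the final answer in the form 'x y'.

14 1

d=195: √d = [13; 1,26] (ℓ=2, even), read p_1/q_1
i=0: a=13 ⇒ p=13, q=1
i=1: a=1 ⇒ p=14, q=1
→ (14, 1).  Check: 14²=196, 195·1²=195, difference 1.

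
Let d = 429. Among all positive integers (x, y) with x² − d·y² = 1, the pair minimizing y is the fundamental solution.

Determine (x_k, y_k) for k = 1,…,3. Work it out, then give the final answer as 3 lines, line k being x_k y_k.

1524095 73584
4645731138049 224298012960
14161071197688057215 683702960124468816

√429 → a₀=20, period (1,2,2,9,1,12,1,9,2,2,1,40); ℓ=12 even so k=11
a_0=20:  p_0=20·1+0=20,  q_0=20·0+1=1
a_1=1:  p_1=1·20+1=21,  q_1=1·1+0=1
a_2=2:  p_2=2·21+20=62,  q_2=2·1+1=3
a_3=2:  p_3=2·62+21=145,  q_3=2·3+1=7
a_4=9:  p_4=9·145+62=1367,  q_4=9·7+3=66
…
a_6=12:  p_6=12·1512+1367=19511,  q_6=12·73+66=942
…
a_8=9:  p_8=9·21023+19511=208718,  q_8=9·1015+942=10077
a_9=2:  p_9=2·208718+21023=438459,  q_9=2·10077+1015=21169
a_10=2:  p_10=2·438459+208718=1085636,  q_10=2·21169+10077=52415
a_11=1:  p_11=1·1085636+438459=1524095,  q_11=1·52415+21169=73584
(x₁, y₁) = (1524095, 73584);  1524095² − 429·73584² = 1 ✓
k=2:  x_2 = 1524095·1524095+429·73584·73584 = 4645731138049,  y_2 = 1524095·73584+73584·1524095 = 224298012960
k=3:  x_3 = 1524095·4645731138049+429·73584·224298012960 = 14161071197688057215,  y_3 = 1524095·224298012960+73584·4645731138049 = 683702960124468816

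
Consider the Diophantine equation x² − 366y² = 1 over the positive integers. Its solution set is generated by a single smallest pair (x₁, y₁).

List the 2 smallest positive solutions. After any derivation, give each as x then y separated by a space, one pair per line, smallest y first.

907925 47458
1648655611249 86176609300

√366 → a₀=19, period (7,1,1,1,2,12,2,1,1,1,7,38); ℓ=12 even so k=11
k=0  a_k=19  p_k/q_k = 19/1
k=1  a_k=7  p_k/q_k = 134/7
k=2  a_k=1  p_k/q_k = 153/8
…
k=4  a_k=1  p_k/q_k = 440/23
k=5  a_k=2  p_k/q_k = 1167/61
k=6  a_k=12  p_k/q_k = 14444/755
k=7  a_k=2  p_k/q_k = 30055/1571
…
k=10  a_k=1  p_k/q_k = 119053/6223
k=11  a_k=7  p_k/q_k = 907925/47458
→ (907925, 47458).  Check: 907925²=824327805625, 366·47458²=824327805624, difference 1.
(907925+47458√366)^2 = 1648655611249 + 86176609300√366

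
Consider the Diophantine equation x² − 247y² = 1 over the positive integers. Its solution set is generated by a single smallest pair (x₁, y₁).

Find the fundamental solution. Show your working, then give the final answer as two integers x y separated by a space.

85292 5427

d=247: √d = [15; 1,2,1,1,9,1,9,1,1,2,1,30] (ℓ=12, even), read p_11/q_11
step 0: (15, 1)  from 15·(1,0) + (0,1)
…
step 2: (47, 3)  from 2·(16,1) + (15,1)
step 3: (63, 4)  from 1·(47,3) + (16,1)
step 4: (110, 7)  from 1·(63,4) + (47,3)
step 5: (1053, 67)  from 9·(110,7) + (63,4)
…
step 7: (11520, 733)  from 9·(1163,74) + (1053,67)
…
step 9: (24203, 1540)  from 1·(12683,807) + (11520,733)
step 10: (61089, 3887)  from 2·(24203,1540) + (12683,807)
step 11: (85292, 5427)  from 1·(61089,3887) + (24203,1540)
fundamental: x₁=85292, y₁=5427  (since 7274725264 − 247·29452329 = 1)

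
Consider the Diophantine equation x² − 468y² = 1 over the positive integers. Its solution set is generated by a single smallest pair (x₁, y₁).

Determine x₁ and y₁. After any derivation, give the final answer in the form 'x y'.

649 30

d=468: √d = [21; 1,1,1,2,1,1,1,42] (ℓ=8, even), read p_7/q_7
step 0: (21, 1)  from 21·(1,0) + (0,1)
…
step 6: (411, 19)  from 1·(238,11) + (173,8)
step 7: (649, 30)  from 1·(411,19) + (238,11)
(x₁, y₁) = (649, 30);  649² − 468·30² = 1 ✓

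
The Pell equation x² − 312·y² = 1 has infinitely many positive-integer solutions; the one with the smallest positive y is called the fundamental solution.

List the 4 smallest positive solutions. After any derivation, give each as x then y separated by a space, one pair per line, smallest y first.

53 3
5617 318
595349 33705
63101377 3572412

[17; 1,1,1,34] for √312; ℓ=4 ⇒ convergent index 3
step 0: (17, 1)  from 17·(1,0) + (0,1)
…
step 2: (35, 2)  from 1·(18,1) + (17,1)
step 3: (53, 3)  from 1·(35,2) + (18,1)
→ (53, 3).  Check: 53²=2809, 312·3²=2808, difference 1.
(x_2, y_2) = (53·53 + 312·3·3, 53·3 + 3·53) = (5617, 318)
(x_3, y_3) = (53·5617 + 312·3·318, 53·318 + 3·5617) = (595349, 33705)
(x_4, y_4) = (53·595349 + 312·3·33705, 53·33705 + 3·595349) = (63101377, 3572412)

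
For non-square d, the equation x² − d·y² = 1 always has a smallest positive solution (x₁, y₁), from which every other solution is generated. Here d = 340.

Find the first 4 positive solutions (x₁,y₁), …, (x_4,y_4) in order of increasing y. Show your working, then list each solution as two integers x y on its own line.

285769 15498
163327842721 8857695924
93348068572789129 5062509812995614
53351968415791425367681 2893416733491029538408

√340 → a₀=18, period (2,3,1,1,1,…,3,2,36); ℓ=14 even so k=13
i=0: a=18 ⇒ p=18, q=1
i=1: a=2 ⇒ p=37, q=2
…
i=5: a=1 ⇒ p=461, q=25
i=6: a=1 ⇒ p=756, q=41
i=7: a=8 ⇒ p=6509, q=353
i=8: a=1 ⇒ p=7265, q=394
…
i=10: a=1 ⇒ p=21039, q=1141
i=11: a=1 ⇒ p=34813, q=1888
i=12: a=3 ⇒ p=125478, q=6805
i=13: a=2 ⇒ p=285769, q=15498
→ (285769, 15498).  Check: 285769²=81663921361, 340·15498²=81663921360, difference 1.
n=2: (285769,15498)∘(285769,15498) = (285769·285769+340·15498·15498, 285769·15498+15498·285769) = (163327842721,8857695924)
n=3: (163327842721,8857695924)∘(285769,15498) = (285769·163327842721+340·15498·8857695924, 285769·8857695924+15498·163327842721) = (93348068572789129,5062509812995614)
n=4: (93348068572789129,5062509812995614)∘(285769,15498) = (285769·93348068572789129+340·15498·5062509812995614, 285769·5062509812995614+15498·93348068572789129) = (53351968415791425367681,2893416733491029538408)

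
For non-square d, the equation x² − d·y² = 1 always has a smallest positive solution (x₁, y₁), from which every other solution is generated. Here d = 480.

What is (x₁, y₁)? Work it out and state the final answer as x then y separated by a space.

d=480: √d = [21; 1,9,1,42] (ℓ=4, even), read p_3/q_3
i=0: a=21 ⇒ p=21, q=1
…
i=2: a=9 ⇒ p=219, q=10
i=3: a=1 ⇒ p=241, q=11
(x₁, y₁) = (241, 11);  241² − 480·11² = 1 ✓

241 11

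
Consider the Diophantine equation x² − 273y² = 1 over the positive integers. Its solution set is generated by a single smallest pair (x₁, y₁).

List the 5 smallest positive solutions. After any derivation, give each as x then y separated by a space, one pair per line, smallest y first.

727 44
1057057 63976
1536960151 93021060
2234739002497 135252557264
3249308972670487 196657125240796

d=273: √d = [16; 1,1,10,1,1,32] (ℓ=6, even), read p_5/q_5
k=0  a_k=16  p_k/q_k = 16/1
k=1  a_k=1  p_k/q_k = 17/1
k=2  a_k=1  p_k/q_k = 33/2
k=3  a_k=10  p_k/q_k = 347/21
k=4  a_k=1  p_k/q_k = 380/23
k=5  a_k=1  p_k/q_k = 727/44
→ (727, 44).  Check: 727²=528529, 273·44²=528528, difference 1.
k=2:  x_2 = 727·727+273·44·44 = 1057057,  y_2 = 727·44+44·727 = 63976
k=3:  x_3 = 727·1057057+273·44·63976 = 1536960151,  y_3 = 727·63976+44·1057057 = 93021060
k=4:  x_4 = 727·1536960151+273·44·93021060 = 2234739002497,  y_4 = 727·93021060+44·1536960151 = 135252557264
k=5:  x_5 = 727·2234739002497+273·44·135252557264 = 3249308972670487,  y_5 = 727·135252557264+44·2234739002497 = 196657125240796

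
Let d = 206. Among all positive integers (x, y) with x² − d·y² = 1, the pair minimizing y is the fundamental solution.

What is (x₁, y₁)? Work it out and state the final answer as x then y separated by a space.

59535 4148

√206 = [14; 2,1,5,14,5,1,2,28, …], period ℓ=8 (even) → k=7
a_0=14:  p_0=14·1+0=14,  q_0=14·0+1=1
…
a_3=5:  p_3=5·43+29=244,  q_3=5·3+2=17
a_4=14:  p_4=14·244+43=3459,  q_4=14·17+3=241
a_5=5:  p_5=5·3459+244=17539,  q_5=5·241+17=1222
a_6=1:  p_6=1·17539+3459=20998,  q_6=1·1222+241=1463
a_7=2:  p_7=2·20998+17539=59535,  q_7=2·1463+1222=4148
(x₁, y₁) = (59535, 4148);  59535² − 206·4148² = 1 ✓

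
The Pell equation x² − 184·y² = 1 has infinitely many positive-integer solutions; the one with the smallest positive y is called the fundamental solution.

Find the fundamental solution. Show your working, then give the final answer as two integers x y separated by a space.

24335 1794

[13; 1,1,3,2,1,2,1,2,3,1,1,26] for √184; ℓ=12 ⇒ convergent index 11
a_0=13:  p_0=13·1+0=13,  q_0=13·0+1=1
a_1=1:  p_1=1·13+1=14,  q_1=1·1+0=1
a_2=1:  p_2=1·14+13=27,  q_2=1·1+1=2
a_3=3:  p_3=3·27+14=95,  q_3=3·2+1=7
…
a_5=1:  p_5=1·217+95=312,  q_5=1·16+7=23
…
a_8=2:  p_8=2·1153+841=3147,  q_8=2·85+62=232
a_9=3:  p_9=3·3147+1153=10594,  q_9=3·232+85=781
a_10=1:  p_10=1·10594+3147=13741,  q_10=1·781+232=1013
a_11=1:  p_11=1·13741+10594=24335,  q_11=1·1013+781=1794
fundamental: x₁=24335, y₁=1794  (since 592192225 − 184·3218436 = 1)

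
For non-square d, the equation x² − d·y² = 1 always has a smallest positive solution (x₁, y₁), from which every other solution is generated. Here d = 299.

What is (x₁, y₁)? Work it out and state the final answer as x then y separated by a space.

415 24

d=299: √d = [17; 3,2,3,34] (ℓ=4, even), read p_3/q_3
i=0: a=17 ⇒ p=17, q=1
i=1: a=3 ⇒ p=52, q=3
i=2: a=2 ⇒ p=121, q=7
i=3: a=3 ⇒ p=415, q=24
→ (415, 24).  Check: 415²=172225, 299·24²=172224, difference 1.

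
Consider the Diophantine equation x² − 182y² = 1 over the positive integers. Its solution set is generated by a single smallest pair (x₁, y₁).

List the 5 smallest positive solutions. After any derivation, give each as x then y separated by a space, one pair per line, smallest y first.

27 2
1457 108
78651 5830
4245697 314712
229188987 16988618

√182 → a₀=13, period (2,26); ℓ=2 even so k=1
k=0  a_k=13  p_k/q_k = 13/1
k=1  a_k=2  p_k/q_k = 27/2
fundamental: x₁=27, y₁=2  (since 729 − 182·4 = 1)
(x_2, y_2) = (27·27 + 182·2·2, 27·2 + 2·27) = (1457, 108)
(x_3, y_3) = (27·1457 + 182·2·108, 27·108 + 2·1457) = (78651, 5830)
(x_4, y_4) = (27·78651 + 182·2·5830, 27·5830 + 2·78651) = (4245697, 314712)
(x_5, y_5) = (27·4245697 + 182·2·314712, 27·314712 + 2·4245697) = (229188987, 16988618)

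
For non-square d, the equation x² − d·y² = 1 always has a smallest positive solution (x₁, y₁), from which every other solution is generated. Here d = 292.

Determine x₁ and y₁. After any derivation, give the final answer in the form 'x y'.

2281249 133500

√292 → a₀=17, period (11,2,1,3,8,3,1,2,11,34); ℓ=10 even so k=9
k=0  a_k=17  p_k/q_k = 17/1
…
k=2  a_k=2  p_k/q_k = 393/23
k=3  a_k=1  p_k/q_k = 581/34
k=4  a_k=3  p_k/q_k = 2136/125
…
k=6  a_k=3  p_k/q_k = 55143/3227
…
k=8  a_k=2  p_k/q_k = 200767/11749
k=9  a_k=11  p_k/q_k = 2281249/133500
fundamental: x₁=2281249, y₁=133500  (since 5204097000001 − 292·17822250000 = 1)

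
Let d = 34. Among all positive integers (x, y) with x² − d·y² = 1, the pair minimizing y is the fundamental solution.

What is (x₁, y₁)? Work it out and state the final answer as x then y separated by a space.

35 6

√34 → a₀=5, period (1,4,1,10); ℓ=4 even so k=3
step 0: (5, 1)  from 5·(1,0) + (0,1)
step 1: (6, 1)  from 1·(5,1) + (1,0)
step 2: (29, 5)  from 4·(6,1) + (5,1)
step 3: (35, 6)  from 1·(29,5) + (6,1)
→ (35, 6).  Check: 35²=1225, 34·6²=1224, difference 1.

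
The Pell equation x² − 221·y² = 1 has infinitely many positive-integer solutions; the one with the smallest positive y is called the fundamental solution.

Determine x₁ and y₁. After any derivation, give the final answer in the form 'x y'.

1665 112

√221 = [14; 1,6,2,6,1,28, …], period ℓ=6 (even) → k=5
a_0=14:  p_0=14·1+0=14,  q_0=14·0+1=1
a_1=1:  p_1=1·14+1=15,  q_1=1·1+0=1
…
a_3=2:  p_3=2·104+15=223,  q_3=2·7+1=15
a_4=6:  p_4=6·223+104=1442,  q_4=6·15+7=97
a_5=1:  p_5=1·1442+223=1665,  q_5=1·97+15=112
→ (1665, 112).  Check: 1665²=2772225, 221·112²=2772224, difference 1.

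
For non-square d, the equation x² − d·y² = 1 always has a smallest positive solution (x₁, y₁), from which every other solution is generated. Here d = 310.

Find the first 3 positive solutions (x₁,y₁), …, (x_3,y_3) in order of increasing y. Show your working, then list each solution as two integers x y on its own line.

848719 48204
1440647881921 81823301352
2445410459391369679 138889981000287972

[17; 1,1,1,1,5,…,1,1,34] for √310; ℓ=16 ⇒ convergent index 15
step 0: (17, 1)  from 17·(1,0) + (0,1)
…
step 2: (35, 2)  from 1·(18,1) + (17,1)
step 3: (53, 3)  from 1·(35,2) + (18,1)
…
step 5: (493, 28)  from 5·(88,5) + (53,3)
…
step 7: (2060, 117)  from 1·(1567,89) + (493,28)
…
step 14: (515017, 29251)  from 1·(333702,18953) + (181315,10298)
step 15: (848719, 48204)  from 1·(515017,29251) + (333702,18953)
→ (848719, 48204).  Check: 848719²=720323940961, 310·48204²=720323940960, difference 1.
(848719+48204√310)^2 = 1440647881921 + 81823301352√310
(848719+48204√310)^3 = 2445410459391369679 + 138889981000287972√310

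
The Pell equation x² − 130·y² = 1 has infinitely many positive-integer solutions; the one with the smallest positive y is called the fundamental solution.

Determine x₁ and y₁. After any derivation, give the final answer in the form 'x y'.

6499 570

d=130: √d = [11; 2,2,22] (ℓ=3, odd), read p_5/q_5
k=0  a_k=11  p_k/q_k = 11/1
k=1  a_k=2  p_k/q_k = 23/2
k=2  a_k=2  p_k/q_k = 57/5
k=3  a_k=22  p_k/q_k = 1277/112
k=4  a_k=2  p_k/q_k = 2611/229
k=5  a_k=2  p_k/q_k = 6499/570
fundamental: x₁=6499, y₁=570  (since 42237001 − 130·324900 = 1)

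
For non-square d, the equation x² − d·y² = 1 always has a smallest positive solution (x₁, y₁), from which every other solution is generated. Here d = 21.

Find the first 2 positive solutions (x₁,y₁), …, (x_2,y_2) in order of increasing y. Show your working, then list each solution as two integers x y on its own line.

55 12
6049 1320

√21 → a₀=4, period (1,1,2,1,1,8); ℓ=6 even so k=5
k=0  a_k=4  p_k/q_k = 4/1
…
k=4  a_k=1  p_k/q_k = 32/7
k=5  a_k=1  p_k/q_k = 55/12
→ (55, 12).  Check: 55²=3025, 21·12²=3024, difference 1.
k=2:  x_2 = 55·55+21·12·12 = 6049,  y_2 = 55·12+12·55 = 1320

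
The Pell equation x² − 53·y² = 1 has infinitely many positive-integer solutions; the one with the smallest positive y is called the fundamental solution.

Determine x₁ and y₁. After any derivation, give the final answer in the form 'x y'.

√53 → a₀=7, period (3,1,1,3,14); ℓ=5 odd so k=9
k=0  a_k=7  p_k/q_k = 7/1
…
k=3  a_k=1  p_k/q_k = 51/7
k=4  a_k=3  p_k/q_k = 182/25
k=5  a_k=14  p_k/q_k = 2599/357
…
k=8  a_k=1  p_k/q_k = 18557/2549
k=9  a_k=3  p_k/q_k = 66249/9100
fundamental: x₁=66249, y₁=9100  (since 4388930001 − 53·82810000 = 1)

66249 9100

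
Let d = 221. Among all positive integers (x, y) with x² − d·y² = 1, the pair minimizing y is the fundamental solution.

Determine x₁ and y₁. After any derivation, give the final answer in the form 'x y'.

d=221: √d = [14; 1,6,2,6,1,28] (ℓ=6, even), read p_5/q_5
k=0  a_k=14  p_k/q_k = 14/1
…
k=2  a_k=6  p_k/q_k = 104/7
k=3  a_k=2  p_k/q_k = 223/15
k=4  a_k=6  p_k/q_k = 1442/97
k=5  a_k=1  p_k/q_k = 1665/112
→ (1665, 112).  Check: 1665²=2772225, 221·112²=2772224, difference 1.

1665 112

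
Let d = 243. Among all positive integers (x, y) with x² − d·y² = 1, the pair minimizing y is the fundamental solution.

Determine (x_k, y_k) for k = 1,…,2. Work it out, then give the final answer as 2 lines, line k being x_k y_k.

[15; 1,1,2,3,15,3,2,1,1,30] for √243; ℓ=10 ⇒ convergent index 9
k=0  a_k=15  p_k/q_k = 15/1
k=1  a_k=1  p_k/q_k = 16/1
k=2  a_k=1  p_k/q_k = 31/2
…
k=4  a_k=3  p_k/q_k = 265/17
k=5  a_k=15  p_k/q_k = 4053/260
k=6  a_k=3  p_k/q_k = 12424/797
…
k=8  a_k=1  p_k/q_k = 41325/2651
k=9  a_k=1  p_k/q_k = 70226/4505
(x₁, y₁) = (70226, 4505);  70226² − 243·4505² = 1 ✓
(x_2, y_2) = (70226·70226 + 243·4505·4505, 70226·4505 + 4505·70226) = (9863382151, 632736260)

70226 4505
9863382151 632736260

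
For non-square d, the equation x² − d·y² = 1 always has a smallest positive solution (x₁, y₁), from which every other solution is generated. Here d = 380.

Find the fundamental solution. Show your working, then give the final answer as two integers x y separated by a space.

39 2

[19; 2,38] for √380; ℓ=2 ⇒ convergent index 1
i=0: a=19 ⇒ p=19, q=1
i=1: a=2 ⇒ p=39, q=2
→ (39, 2).  Check: 39²=1521, 380·2²=1520, difference 1.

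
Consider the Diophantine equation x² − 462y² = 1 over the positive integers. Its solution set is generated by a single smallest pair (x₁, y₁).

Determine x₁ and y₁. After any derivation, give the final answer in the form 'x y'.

43 2

√462 → a₀=21, period (2,42); ℓ=2 even so k=1
a_0=21:  p_0=21·1+0=21,  q_0=21·0+1=1
a_1=2:  p_1=2·21+1=43,  q_1=2·1+0=2
→ (43, 2).  Check: 43²=1849, 462·2²=1848, difference 1.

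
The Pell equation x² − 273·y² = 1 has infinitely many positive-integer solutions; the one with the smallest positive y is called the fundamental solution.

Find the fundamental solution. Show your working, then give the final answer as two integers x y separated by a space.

√273 → a₀=16, period (1,1,10,1,1,32); ℓ=6 even so k=5
a_0=16:  p_0=16·1+0=16,  q_0=16·0+1=1
…
a_3=10:  p_3=10·33+17=347,  q_3=10·2+1=21
a_4=1:  p_4=1·347+33=380,  q_4=1·21+2=23
a_5=1:  p_5=1·380+347=727,  q_5=1·23+21=44
fundamental: x₁=727, y₁=44  (since 528529 − 273·1936 = 1)

727 44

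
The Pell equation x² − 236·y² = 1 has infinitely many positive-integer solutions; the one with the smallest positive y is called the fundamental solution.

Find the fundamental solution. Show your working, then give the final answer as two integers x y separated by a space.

561799 36570

[15; 2,1,3,5,1,6,1,5,3,1,2,30] for √236; ℓ=12 ⇒ convergent index 11
step 0: (15, 1)  from 15·(1,0) + (0,1)
…
step 3: (169, 11)  from 3·(46,3) + (31,2)
step 4: (891, 58)  from 5·(169,11) + (46,3)
step 5: (1060, 69)  from 1·(891,58) + (169,11)
step 6: (7251, 472)  from 6·(1060,69) + (891,58)
step 7: (8311, 541)  from 1·(7251,472) + (1060,69)
step 8: (48806, 3177)  from 5·(8311,541) + (7251,472)
step 9: (154729, 10072)  from 3·(48806,3177) + (8311,541)
step 10: (203535, 13249)  from 1·(154729,10072) + (48806,3177)
step 11: (561799, 36570)  from 2·(203535,13249) + (154729,10072)
fundamental: x₁=561799, y₁=36570  (since 315618116401 − 236·1337364900 = 1)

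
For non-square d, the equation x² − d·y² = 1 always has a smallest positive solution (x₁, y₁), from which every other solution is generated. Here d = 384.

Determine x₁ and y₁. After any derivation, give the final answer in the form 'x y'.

4801 245

[19; 1,1,2,9,2,1,1,38] for √384; ℓ=8 ⇒ convergent index 7
k=0  a_k=19  p_k/q_k = 19/1
…
k=2  a_k=1  p_k/q_k = 39/2
…
k=4  a_k=9  p_k/q_k = 921/47
…
k=6  a_k=1  p_k/q_k = 2861/146
k=7  a_k=1  p_k/q_k = 4801/245
(x₁, y₁) = (4801, 245);  4801² − 384·245² = 1 ✓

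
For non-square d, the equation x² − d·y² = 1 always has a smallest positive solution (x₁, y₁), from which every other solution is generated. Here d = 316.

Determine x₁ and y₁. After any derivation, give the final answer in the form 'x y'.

12799 720

d=316: √d = [17; 1,3,2,8,2,3,1,34] (ℓ=8, even), read p_7/q_7
step 0: (17, 1)  from 17·(1,0) + (0,1)
…
step 4: (1351, 76)  from 8·(160,9) + (71,4)
…
step 6: (9937, 559)  from 3·(2862,161) + (1351,76)
step 7: (12799, 720)  from 1·(9937,559) + (2862,161)
→ (12799, 720).  Check: 12799²=163814401, 316·720²=163814400, difference 1.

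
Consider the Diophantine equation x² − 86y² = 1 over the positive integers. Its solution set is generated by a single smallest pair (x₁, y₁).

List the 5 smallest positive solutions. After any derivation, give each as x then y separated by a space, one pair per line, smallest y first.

[9; 3,1,1,1,8,1,1,1,3,18] for √86; ℓ=10 ⇒ convergent index 9
step 0: (9, 1)  from 9·(1,0) + (0,1)
step 1: (28, 3)  from 3·(9,1) + (1,0)
step 2: (37, 4)  from 1·(28,3) + (9,1)
…
step 5: (881, 95)  from 8·(102,11) + (65,7)
step 6: (983, 106)  from 1·(881,95) + (102,11)
…
step 8: (2847, 307)  from 1·(1864,201) + (983,106)
step 9: (10405, 1122)  from 3·(2847,307) + (1864,201)
fundamental: x₁=10405, y₁=1122  (since 108264025 − 86·1258884 = 1)
(10405+1122√86)^2 = 216528049 + 23348820√86
(10405+1122√86)^3 = 4505948689285 + 485888943078√86
(10405+1122√86)^4 = 93768792007492801 + 10111348882104360√86
(10405+1122√86)^5 = 1951328557169976499525 + 210417169750702788522√86

10405 1122
216528049 23348820
4505948689285 485888943078
93768792007492801 10111348882104360
1951328557169976499525 210417169750702788522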